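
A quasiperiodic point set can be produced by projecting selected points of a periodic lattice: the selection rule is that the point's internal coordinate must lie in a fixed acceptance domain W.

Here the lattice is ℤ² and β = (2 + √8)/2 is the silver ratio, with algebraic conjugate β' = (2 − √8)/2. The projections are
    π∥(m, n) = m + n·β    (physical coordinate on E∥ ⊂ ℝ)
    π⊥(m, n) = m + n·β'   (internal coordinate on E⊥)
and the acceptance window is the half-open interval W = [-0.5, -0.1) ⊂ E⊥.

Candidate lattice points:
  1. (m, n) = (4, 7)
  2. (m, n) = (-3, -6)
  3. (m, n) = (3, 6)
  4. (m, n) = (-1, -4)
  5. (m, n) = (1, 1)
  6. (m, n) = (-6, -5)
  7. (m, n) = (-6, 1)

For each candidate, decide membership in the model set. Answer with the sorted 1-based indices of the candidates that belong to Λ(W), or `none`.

none

Compute β' = (2−√8)/2 = -0.41421, so π⊥(m,n) = m -0.41421·n.
#1 (4,7): internal coord 4 + (7)·β' = +1.10051; +1.10051 ∉ [-0.5, -0.1) → out
#2 (-3,-6): internal coord -3 + (-6)·β' = -0.51472; -0.51472 ∉ [-0.5, -0.1) → out
#3 (3,6): internal coord 3 + (6)·β' = +0.51472; +0.51472 ∉ [-0.5, -0.1) → out
#4 (-1,-4): internal coord -1 + (-4)·β' = +0.65685; +0.65685 ∉ [-0.5, -0.1) → out
#5 (1,1): internal coord 1 + (1)·β' = +0.58579; +0.58579 ∉ [-0.5, -0.1) → out
#6 (-6,-5): internal coord -6 + (-5)·β' = -3.92893; -3.92893 ∉ [-0.5, -0.1) → out
#7 (-6,1): internal coord -6 + (1)·β' = -6.41421; -6.41421 ∉ [-0.5, -0.1) → out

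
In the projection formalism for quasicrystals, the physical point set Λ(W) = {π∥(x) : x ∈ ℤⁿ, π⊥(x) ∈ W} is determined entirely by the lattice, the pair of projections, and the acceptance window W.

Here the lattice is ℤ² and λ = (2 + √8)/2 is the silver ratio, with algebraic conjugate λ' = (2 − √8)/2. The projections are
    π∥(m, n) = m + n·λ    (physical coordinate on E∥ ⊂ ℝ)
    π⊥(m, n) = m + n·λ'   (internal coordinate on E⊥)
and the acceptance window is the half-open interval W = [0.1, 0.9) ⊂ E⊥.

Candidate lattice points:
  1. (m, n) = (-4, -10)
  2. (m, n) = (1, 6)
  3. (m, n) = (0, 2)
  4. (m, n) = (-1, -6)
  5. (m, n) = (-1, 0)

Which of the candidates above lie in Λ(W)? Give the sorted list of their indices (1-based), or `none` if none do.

1

Numerically λ ≈ 2.414214 and λ' = −1/λ ≈ -0.414214.
#1 (-4,-10): internal coord -4 + (-10)·λ' = +0.142136; +0.142136 ∈ [0.1, 0.9) → IN Λ
#2 (1,6): internal coord 1 + (6)·λ' = -1.485281; -1.485281 ∉ [0.1, 0.9) → out
#3 (0,2): internal coord 0 + (2)·λ' = -0.828427; -0.828427 ∉ [0.1, 0.9) → out
#4 (-1,-6): internal coord -1 + (-6)·λ' = +1.485281; +1.485281 ∉ [0.1, 0.9) → out
#5 (-1,0): internal coord -1 + (0)·λ' = -1.000000; -1.000000 ∉ [0.1, 0.9) → out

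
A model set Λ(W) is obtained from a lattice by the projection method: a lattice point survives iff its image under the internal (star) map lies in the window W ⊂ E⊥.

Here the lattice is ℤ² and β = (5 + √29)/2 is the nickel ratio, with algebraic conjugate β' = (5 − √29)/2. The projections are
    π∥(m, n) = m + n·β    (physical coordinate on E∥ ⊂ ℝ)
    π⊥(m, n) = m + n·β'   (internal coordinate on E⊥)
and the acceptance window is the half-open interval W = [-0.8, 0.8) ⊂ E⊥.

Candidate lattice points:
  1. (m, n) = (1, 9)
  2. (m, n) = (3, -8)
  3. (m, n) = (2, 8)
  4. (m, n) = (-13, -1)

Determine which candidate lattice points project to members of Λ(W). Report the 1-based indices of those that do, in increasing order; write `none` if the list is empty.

Compute β' = (5−√29)/2 = -0.1926, so π⊥(m,n) = m -0.1926·n.
[1] lift (1,9): star map gives -0.7332; window check -0.8 ≤ -0.7332 < 0.8 is true → IN Λ
[2] lift (3,-8): star map gives 4.5407; window check -0.8 ≤ 4.5407 < 0.8 is false → out
[3] lift (2,8): star map gives 0.4593; window check -0.8 ≤ 0.4593 < 0.8 is true → IN Λ
[4] lift (-13,-1): star map gives -12.8074; window check -0.8 ≤ -12.8074 < 0.8 is false → out

1, 3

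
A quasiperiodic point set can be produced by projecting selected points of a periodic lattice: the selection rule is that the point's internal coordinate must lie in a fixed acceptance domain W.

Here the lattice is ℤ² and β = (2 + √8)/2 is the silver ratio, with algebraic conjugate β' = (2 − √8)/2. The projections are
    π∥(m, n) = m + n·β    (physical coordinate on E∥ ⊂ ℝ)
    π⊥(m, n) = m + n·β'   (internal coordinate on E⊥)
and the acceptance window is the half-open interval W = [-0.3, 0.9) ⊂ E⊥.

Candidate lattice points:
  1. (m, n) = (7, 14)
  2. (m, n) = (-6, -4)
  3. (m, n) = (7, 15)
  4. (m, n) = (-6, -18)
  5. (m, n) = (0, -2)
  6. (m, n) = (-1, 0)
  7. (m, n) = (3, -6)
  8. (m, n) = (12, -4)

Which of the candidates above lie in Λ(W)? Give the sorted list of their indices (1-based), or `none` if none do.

β' = (2−√8)/2 ≈ -0.4142.
candidate 1: (m,n)=(7,14) → π∥ = 7+14·β ≈ 40.7990, π⊥ = 7+14·β' ≈ 1.2010 ∉ [-0.3, 0.9) ⇒ out
candidate 2: (m,n)=(-6,-4) → π∥ = -6-4·β ≈ -15.6569, π⊥ = -6-4·β' ≈ -4.3431 ∉ [-0.3, 0.9) ⇒ out
candidate 3: (m,n)=(7,15) → π∥ = 7+15·β ≈ 43.2132, π⊥ = 7+15·β' ≈ 0.7868 ∈ [-0.3, 0.9) ⇒ IN Λ
candidate 4: (m,n)=(-6,-18) → π∥ = -6-18·β ≈ -49.4558, π⊥ = -6-18·β' ≈ 1.4558 ∉ [-0.3, 0.9) ⇒ out
candidate 5: (m,n)=(0,-2) → π∥ = 0-2·β ≈ -4.8284, π⊥ = 0-2·β' ≈ 0.8284 ∈ [-0.3, 0.9) ⇒ IN Λ
candidate 6: (m,n)=(-1,0) → π∥ = -1+0·β ≈ -1.0000, π⊥ = -1+0·β' ≈ -1.0000 ∉ [-0.3, 0.9) ⇒ out
candidate 7: (m,n)=(3,-6) → π∥ = 3-6·β ≈ -11.4853, π⊥ = 3-6·β' ≈ 5.4853 ∉ [-0.3, 0.9) ⇒ out
candidate 8: (m,n)=(12,-4) → π∥ = 12-4·β ≈ 2.3431, π⊥ = 12-4·β' ≈ 13.6569 ∉ [-0.3, 0.9) ⇒ out

3, 5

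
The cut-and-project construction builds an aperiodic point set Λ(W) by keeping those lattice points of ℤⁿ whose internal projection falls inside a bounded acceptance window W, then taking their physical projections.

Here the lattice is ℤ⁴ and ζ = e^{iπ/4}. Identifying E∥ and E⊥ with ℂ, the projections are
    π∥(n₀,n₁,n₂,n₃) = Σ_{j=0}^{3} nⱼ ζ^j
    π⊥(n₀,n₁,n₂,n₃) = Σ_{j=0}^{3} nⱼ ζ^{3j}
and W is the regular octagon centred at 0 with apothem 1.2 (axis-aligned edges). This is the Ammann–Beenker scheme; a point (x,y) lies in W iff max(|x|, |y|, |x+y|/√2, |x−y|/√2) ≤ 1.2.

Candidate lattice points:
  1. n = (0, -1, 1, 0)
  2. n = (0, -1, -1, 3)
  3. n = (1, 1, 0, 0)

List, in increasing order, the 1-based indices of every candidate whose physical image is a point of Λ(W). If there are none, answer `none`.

π⊥(n) = n₀ + n₁ζ³ + n₂ζ⁶ + n₃ζ⁹ where ζ = e^{iπ/4}.
#1 (0, -1, 1, 0): internal (0.70711, -1.70711); octagon support 1.70711 vs apothem 1.2 → ∉ W
#2 (0, -1, -1, 3): internal (2.82843, 2.41421); octagon support 3.70711 vs apothem 1.2 → ∉ W
#3 (1, 1, 0, 0): internal (0.29289, 0.70711); octagon support 0.70711 vs apothem 1.2 → ∈ W

3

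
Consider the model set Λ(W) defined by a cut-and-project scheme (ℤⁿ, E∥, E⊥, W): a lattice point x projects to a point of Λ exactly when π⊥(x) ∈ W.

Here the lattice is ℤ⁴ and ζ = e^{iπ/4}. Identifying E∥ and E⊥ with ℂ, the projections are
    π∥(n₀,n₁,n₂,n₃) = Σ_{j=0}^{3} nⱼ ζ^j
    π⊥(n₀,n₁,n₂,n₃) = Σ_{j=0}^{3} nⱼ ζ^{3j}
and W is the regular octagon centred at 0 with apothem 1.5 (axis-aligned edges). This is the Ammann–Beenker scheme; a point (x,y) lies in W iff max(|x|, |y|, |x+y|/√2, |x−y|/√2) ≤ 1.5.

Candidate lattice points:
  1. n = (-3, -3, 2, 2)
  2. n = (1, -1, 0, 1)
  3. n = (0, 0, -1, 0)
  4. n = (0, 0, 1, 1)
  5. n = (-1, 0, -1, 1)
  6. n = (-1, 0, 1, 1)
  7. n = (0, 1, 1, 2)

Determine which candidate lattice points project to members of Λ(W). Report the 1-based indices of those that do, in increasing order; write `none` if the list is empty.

π⊥(n) = n₀ + n₁ζ³ + n₂ζ⁶ + n₃ζ⁹ where ζ = e^{iπ/4}.
#1 (-3, -3, 2, 2): internal (0.5355, -2.7071); octagon support 2.7071 vs apothem 1.5 → ∉ W
#2 (1, -1, 0, 1): internal (2.4142, 0.0000); octagon support 2.4142 vs apothem 1.5 → ∉ W
#3 (0, 0, -1, 0): internal (0.0000, 1.0000); octagon support 1.0000 vs apothem 1.5 → ∈ W
#4 (0, 0, 1, 1): internal (0.7071, -0.2929); octagon support 0.7071 vs apothem 1.5 → ∈ W
#5 (-1, 0, -1, 1): internal (-0.2929, 1.7071); octagon support 1.7071 vs apothem 1.5 → ∉ W
#6 (-1, 0, 1, 1): internal (-0.2929, -0.2929); octagon support 0.4142 vs apothem 1.5 → ∈ W
#7 (0, 1, 1, 2): internal (0.7071, 1.1213); octagon support 1.2929 vs apothem 1.5 → ∈ W

3, 4, 6, 7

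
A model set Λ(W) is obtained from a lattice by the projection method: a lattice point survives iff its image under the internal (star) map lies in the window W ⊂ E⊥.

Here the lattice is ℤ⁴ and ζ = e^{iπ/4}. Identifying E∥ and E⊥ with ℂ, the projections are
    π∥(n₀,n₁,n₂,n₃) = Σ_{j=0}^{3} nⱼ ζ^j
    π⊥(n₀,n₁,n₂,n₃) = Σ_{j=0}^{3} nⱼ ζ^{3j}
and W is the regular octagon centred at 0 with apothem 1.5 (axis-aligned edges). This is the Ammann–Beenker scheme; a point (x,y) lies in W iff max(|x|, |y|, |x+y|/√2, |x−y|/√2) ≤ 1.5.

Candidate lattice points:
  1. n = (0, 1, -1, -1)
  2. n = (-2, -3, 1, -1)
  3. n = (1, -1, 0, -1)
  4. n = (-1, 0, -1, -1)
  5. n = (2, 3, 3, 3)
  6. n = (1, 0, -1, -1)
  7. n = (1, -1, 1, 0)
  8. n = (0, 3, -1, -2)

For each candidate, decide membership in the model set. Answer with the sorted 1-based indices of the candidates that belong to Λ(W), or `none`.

π⊥(n) = n₀ + n₁ζ³ + n₂ζ⁶ + n₃ζ⁹ where ζ = e^{iπ/4}.
candidate 1: n = (0, 1, -1, -1) → π⊥ ≈ (-1.414214, +1.000000); max(|x|,|y|,|x±y|/√2) = 1.707107 > 1.5 ⇒ ∉ W
candidate 2: n = (-2, -3, 1, -1) → π⊥ ≈ (-0.585786, -3.828427); max(|x|,|y|,|x±y|/√2) = 3.828427 > 1.5 ⇒ ∉ W
candidate 3: n = (1, -1, 0, -1) → π⊥ ≈ (+1.000000, -1.414214); max(|x|,|y|,|x±y|/√2) = 1.707107 > 1.5 ⇒ ∉ W
candidate 4: n = (-1, 0, -1, -1) → π⊥ ≈ (-1.707107, +0.292893); max(|x|,|y|,|x±y|/√2) = 1.707107 > 1.5 ⇒ ∉ W
candidate 5: n = (2, 3, 3, 3) → π⊥ ≈ (+2.000000, +1.242641); max(|x|,|y|,|x±y|/√2) = 2.292893 > 1.5 ⇒ ∉ W
candidate 6: n = (1, 0, -1, -1) → π⊥ ≈ (+0.292893, +0.292893); max(|x|,|y|,|x±y|/√2) = 0.414214 ≤ 1.5 ⇒ ∈ W
candidate 7: n = (1, -1, 1, 0) → π⊥ ≈ (+1.707107, -1.707107); max(|x|,|y|,|x±y|/√2) = 2.414214 > 1.5 ⇒ ∉ W
candidate 8: n = (0, 3, -1, -2) → π⊥ ≈ (-3.535534, +1.707107); max(|x|,|y|,|x±y|/√2) = 3.707107 > 1.5 ⇒ ∉ W

6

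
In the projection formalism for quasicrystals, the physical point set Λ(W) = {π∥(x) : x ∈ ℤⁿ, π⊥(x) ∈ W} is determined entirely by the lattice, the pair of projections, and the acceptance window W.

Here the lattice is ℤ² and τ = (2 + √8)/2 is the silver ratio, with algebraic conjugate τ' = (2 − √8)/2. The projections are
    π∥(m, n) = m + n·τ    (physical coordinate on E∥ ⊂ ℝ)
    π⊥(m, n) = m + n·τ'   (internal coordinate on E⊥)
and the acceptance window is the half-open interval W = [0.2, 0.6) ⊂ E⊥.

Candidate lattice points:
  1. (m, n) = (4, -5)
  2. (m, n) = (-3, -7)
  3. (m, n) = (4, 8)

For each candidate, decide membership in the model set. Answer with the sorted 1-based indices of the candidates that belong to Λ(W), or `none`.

none

Compute τ' = (2−√8)/2 = -0.414214, so π⊥(m,n) = m -0.414214·n.
#1 (4,-5): internal coord 4 + (-5)·τ' = +6.071068; +6.071068 ∉ [0.2, 0.6) → out
#2 (-3,-7): internal coord -3 + (-7)·τ' = -0.100505; -0.100505 ∉ [0.2, 0.6) → out
#3 (4,8): internal coord 4 + (8)·τ' = +0.686292; +0.686292 ∉ [0.2, 0.6) → out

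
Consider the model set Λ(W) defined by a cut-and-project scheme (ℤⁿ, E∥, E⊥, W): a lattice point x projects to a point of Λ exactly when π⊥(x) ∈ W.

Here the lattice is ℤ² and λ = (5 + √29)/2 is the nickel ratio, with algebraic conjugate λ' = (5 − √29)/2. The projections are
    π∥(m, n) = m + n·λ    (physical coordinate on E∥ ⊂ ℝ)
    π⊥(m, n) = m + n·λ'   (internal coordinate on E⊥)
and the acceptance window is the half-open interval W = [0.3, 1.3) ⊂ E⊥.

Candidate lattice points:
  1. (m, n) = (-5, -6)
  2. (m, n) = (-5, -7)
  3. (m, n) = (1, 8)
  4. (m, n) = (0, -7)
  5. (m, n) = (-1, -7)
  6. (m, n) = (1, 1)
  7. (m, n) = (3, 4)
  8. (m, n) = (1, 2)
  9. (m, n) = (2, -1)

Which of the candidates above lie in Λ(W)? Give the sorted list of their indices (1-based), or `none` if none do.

5, 6, 8

λ' = (5−√29)/2 ≈ -0.192582.
candidate 1: (m,n)=(-5,-6) → π∥ = -5-6·λ ≈ -36.155494, π⊥ = -5-6·λ' ≈ -3.844506 ∉ [0.3, 1.3) ⇒ out
candidate 2: (m,n)=(-5,-7) → π∥ = -5-7·λ ≈ -41.348077, π⊥ = -5-7·λ' ≈ -3.651923 ∉ [0.3, 1.3) ⇒ out
candidate 3: (m,n)=(1,8) → π∥ = 1+8·λ ≈ 42.540659, π⊥ = 1+8·λ' ≈ -0.540659 ∉ [0.3, 1.3) ⇒ out
candidate 4: (m,n)=(0,-7) → π∥ = 0-7·λ ≈ -36.348077, π⊥ = 0-7·λ' ≈ 1.348077 ∉ [0.3, 1.3) ⇒ out
candidate 5: (m,n)=(-1,-7) → π∥ = -1-7·λ ≈ -37.348077, π⊥ = -1-7·λ' ≈ 0.348077 ∈ [0.3, 1.3) ⇒ IN Λ
candidate 6: (m,n)=(1,1) → π∥ = 1+1·λ ≈ 6.192582, π⊥ = 1+1·λ' ≈ 0.807418 ∈ [0.3, 1.3) ⇒ IN Λ
candidate 7: (m,n)=(3,4) → π∥ = 3+4·λ ≈ 23.770330, π⊥ = 3+4·λ' ≈ 2.229670 ∉ [0.3, 1.3) ⇒ out
candidate 8: (m,n)=(1,2) → π∥ = 1+2·λ ≈ 11.385165, π⊥ = 1+2·λ' ≈ 0.614835 ∈ [0.3, 1.3) ⇒ IN Λ
candidate 9: (m,n)=(2,-1) → π∥ = 2-1·λ ≈ -3.192582, π⊥ = 2-1·λ' ≈ 2.192582 ∉ [0.3, 1.3) ⇒ out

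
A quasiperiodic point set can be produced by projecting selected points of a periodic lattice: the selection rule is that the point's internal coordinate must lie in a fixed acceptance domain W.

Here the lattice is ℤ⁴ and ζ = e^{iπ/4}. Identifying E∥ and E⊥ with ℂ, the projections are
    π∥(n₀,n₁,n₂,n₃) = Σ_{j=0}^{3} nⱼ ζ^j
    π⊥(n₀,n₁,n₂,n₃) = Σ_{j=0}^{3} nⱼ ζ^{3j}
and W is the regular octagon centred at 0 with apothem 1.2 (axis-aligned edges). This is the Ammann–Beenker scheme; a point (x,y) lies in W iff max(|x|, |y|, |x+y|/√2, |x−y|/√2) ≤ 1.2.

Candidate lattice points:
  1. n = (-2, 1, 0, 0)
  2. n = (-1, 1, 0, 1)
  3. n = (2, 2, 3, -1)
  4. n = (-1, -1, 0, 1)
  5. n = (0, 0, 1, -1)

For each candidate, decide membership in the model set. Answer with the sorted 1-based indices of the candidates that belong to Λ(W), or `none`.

π⊥(n) = n₀ + n₁ζ³ + n₂ζ⁶ + n₃ζ⁹ where ζ = e^{iπ/4}.
#1 (-2, 1, 0, 0): internal (-2.707107, 0.707107); octagon support 2.707107 vs apothem 1.2 → ∉ W
#2 (-1, 1, 0, 1): internal (-1.000000, 1.414214); octagon support 1.707107 vs apothem 1.2 → ∉ W
#3 (2, 2, 3, -1): internal (-0.121320, -2.292893); octagon support 2.292893 vs apothem 1.2 → ∉ W
#4 (-1, -1, 0, 1): internal (0.414214, 0.000000); octagon support 0.414214 vs apothem 1.2 → ∈ W
#5 (0, 0, 1, -1): internal (-0.707107, -1.707107); octagon support 1.707107 vs apothem 1.2 → ∉ W

4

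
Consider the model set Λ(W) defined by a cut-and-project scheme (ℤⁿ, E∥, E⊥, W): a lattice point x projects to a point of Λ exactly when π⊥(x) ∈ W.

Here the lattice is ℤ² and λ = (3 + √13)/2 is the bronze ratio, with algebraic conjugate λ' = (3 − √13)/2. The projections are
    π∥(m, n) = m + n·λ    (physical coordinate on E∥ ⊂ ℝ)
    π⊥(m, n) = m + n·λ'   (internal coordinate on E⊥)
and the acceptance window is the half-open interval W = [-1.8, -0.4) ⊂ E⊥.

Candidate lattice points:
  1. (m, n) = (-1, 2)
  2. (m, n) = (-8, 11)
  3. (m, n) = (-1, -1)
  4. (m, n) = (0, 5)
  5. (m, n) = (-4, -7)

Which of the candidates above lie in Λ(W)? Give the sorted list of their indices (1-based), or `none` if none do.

λ' = (3−√13)/2 ≈ -0.3028.
candidate 1: (m,n)=(-1,2) → π∥ = -1+2·λ ≈ 5.6056, π⊥ = -1+2·λ' ≈ -1.6056 ∈ [-1.8, -0.4) ⇒ IN Λ
candidate 2: (m,n)=(-8,11) → π∥ = -8+11·λ ≈ 28.3305, π⊥ = -8+11·λ' ≈ -11.3305 ∉ [-1.8, -0.4) ⇒ out
candidate 3: (m,n)=(-1,-1) → π∥ = -1-1·λ ≈ -4.3028, π⊥ = -1-1·λ' ≈ -0.6972 ∈ [-1.8, -0.4) ⇒ IN Λ
candidate 4: (m,n)=(0,5) → π∥ = 0+5·λ ≈ 16.5139, π⊥ = 0+5·λ' ≈ -1.5139 ∈ [-1.8, -0.4) ⇒ IN Λ
candidate 5: (m,n)=(-4,-7) → π∥ = -4-7·λ ≈ -27.1194, π⊥ = -4-7·λ' ≈ -1.8806 ∉ [-1.8, -0.4) ⇒ out

1, 3, 4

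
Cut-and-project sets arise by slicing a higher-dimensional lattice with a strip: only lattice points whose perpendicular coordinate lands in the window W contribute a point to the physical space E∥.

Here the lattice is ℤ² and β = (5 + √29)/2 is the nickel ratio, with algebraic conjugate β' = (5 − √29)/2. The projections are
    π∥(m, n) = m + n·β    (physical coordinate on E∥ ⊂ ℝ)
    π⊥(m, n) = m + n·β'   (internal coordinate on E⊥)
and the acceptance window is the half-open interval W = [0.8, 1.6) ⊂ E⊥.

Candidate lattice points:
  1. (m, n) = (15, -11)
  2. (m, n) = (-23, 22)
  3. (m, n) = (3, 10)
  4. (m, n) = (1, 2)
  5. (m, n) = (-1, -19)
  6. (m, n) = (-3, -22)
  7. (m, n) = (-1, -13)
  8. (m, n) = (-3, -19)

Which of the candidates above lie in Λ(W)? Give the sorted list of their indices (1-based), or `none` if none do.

3, 6, 7

Compute β' = (5−√29)/2 = -0.192582, so π⊥(m,n) = m -0.192582·n.
[1] lift (15,-11): star map gives 17.118406; window check 0.8 ≤ 17.118406 < 1.6 is false → out
[2] lift (-23,22): star map gives -27.236813; window check 0.8 ≤ -27.236813 < 1.6 is false → out
[3] lift (3,10): star map gives 1.074176; window check 0.8 ≤ 1.074176 < 1.6 is true → IN Λ
[4] lift (1,2): star map gives 0.614835; window check 0.8 ≤ 0.614835 < 1.6 is false → out
[5] lift (-1,-19): star map gives 2.659066; window check 0.8 ≤ 2.659066 < 1.6 is false → out
[6] lift (-3,-22): star map gives 1.236813; window check 0.8 ≤ 1.236813 < 1.6 is true → IN Λ
[7] lift (-1,-13): star map gives 1.503571; window check 0.8 ≤ 1.503571 < 1.6 is true → IN Λ
[8] lift (-3,-19): star map gives 0.659066; window check 0.8 ≤ 0.659066 < 1.6 is false → out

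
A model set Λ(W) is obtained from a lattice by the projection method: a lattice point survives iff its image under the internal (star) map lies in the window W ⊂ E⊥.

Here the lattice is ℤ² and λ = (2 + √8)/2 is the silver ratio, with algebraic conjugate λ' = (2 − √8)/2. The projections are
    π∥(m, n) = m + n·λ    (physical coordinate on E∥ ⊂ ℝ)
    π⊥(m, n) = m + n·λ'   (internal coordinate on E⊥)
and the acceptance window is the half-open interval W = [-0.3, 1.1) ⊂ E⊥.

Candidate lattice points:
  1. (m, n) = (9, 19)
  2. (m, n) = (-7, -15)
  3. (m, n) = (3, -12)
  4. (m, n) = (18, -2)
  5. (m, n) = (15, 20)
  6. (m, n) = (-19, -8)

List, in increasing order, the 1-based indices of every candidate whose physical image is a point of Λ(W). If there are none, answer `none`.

none

Numerically λ ≈ 2.414214 and λ' = −1/λ ≈ -0.414214.
candidate 1: (m,n)=(9,19) → π∥ = 9+19·λ ≈ 54.870058, π⊥ = 9+19·λ' ≈ 1.129942 ∉ [-0.3, 1.1) ⇒ out
candidate 2: (m,n)=(-7,-15) → π∥ = -7-15·λ ≈ -43.213203, π⊥ = -7-15·λ' ≈ -0.786797 ∉ [-0.3, 1.1) ⇒ out
candidate 3: (m,n)=(3,-12) → π∥ = 3-12·λ ≈ -25.970563, π⊥ = 3-12·λ' ≈ 7.970563 ∉ [-0.3, 1.1) ⇒ out
candidate 4: (m,n)=(18,-2) → π∥ = 18-2·λ ≈ 13.171573, π⊥ = 18-2·λ' ≈ 18.828427 ∉ [-0.3, 1.1) ⇒ out
candidate 5: (m,n)=(15,20) → π∥ = 15+20·λ ≈ 63.284271, π⊥ = 15+20·λ' ≈ 6.715729 ∉ [-0.3, 1.1) ⇒ out
candidate 6: (m,n)=(-19,-8) → π∥ = -19-8·λ ≈ -38.313708, π⊥ = -19-8·λ' ≈ -15.686292 ∉ [-0.3, 1.1) ⇒ out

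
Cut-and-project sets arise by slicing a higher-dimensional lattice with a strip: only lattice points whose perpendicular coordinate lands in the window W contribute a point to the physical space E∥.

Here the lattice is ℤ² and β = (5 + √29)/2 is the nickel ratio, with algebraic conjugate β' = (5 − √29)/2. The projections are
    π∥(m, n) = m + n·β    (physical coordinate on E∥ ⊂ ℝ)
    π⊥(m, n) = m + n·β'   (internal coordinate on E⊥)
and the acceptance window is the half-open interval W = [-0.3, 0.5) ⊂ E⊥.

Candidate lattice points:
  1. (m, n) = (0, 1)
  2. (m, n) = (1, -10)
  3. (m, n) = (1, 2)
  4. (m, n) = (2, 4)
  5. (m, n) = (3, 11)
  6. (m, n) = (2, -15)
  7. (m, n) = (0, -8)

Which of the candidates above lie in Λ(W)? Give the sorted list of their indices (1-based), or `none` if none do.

Compute β' = (5−√29)/2 = -0.192582, so π⊥(m,n) = m -0.192582·n.
[1] lift (0,1): star map gives -0.192582; window check -0.3 ≤ -0.192582 < 0.5 is true → IN Λ
[2] lift (1,-10): star map gives 2.925824; window check -0.3 ≤ 2.925824 < 0.5 is false → out
[3] lift (1,2): star map gives 0.614835; window check -0.3 ≤ 0.614835 < 0.5 is false → out
[4] lift (2,4): star map gives 1.229670; window check -0.3 ≤ 1.229670 < 0.5 is false → out
[5] lift (3,11): star map gives 0.881594; window check -0.3 ≤ 0.881594 < 0.5 is false → out
[6] lift (2,-15): star map gives 4.888736; window check -0.3 ≤ 4.888736 < 0.5 is false → out
[7] lift (0,-8): star map gives 1.540659; window check -0.3 ≤ 1.540659 < 0.5 is false → out

1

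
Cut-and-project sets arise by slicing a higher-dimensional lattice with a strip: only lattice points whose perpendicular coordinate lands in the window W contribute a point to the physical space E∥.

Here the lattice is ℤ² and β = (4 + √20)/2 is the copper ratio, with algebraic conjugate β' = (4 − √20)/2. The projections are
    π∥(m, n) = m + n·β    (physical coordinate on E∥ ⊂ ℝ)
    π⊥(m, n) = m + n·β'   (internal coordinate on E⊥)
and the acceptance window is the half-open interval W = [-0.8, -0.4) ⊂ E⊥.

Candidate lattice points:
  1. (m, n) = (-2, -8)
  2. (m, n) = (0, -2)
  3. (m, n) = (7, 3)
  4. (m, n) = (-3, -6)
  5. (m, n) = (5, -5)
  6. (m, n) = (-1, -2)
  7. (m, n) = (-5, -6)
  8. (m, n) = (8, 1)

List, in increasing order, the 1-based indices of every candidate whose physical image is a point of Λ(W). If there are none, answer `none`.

6

Compute β' = (4−√20)/2 = -0.236068, so π⊥(m,n) = m -0.236068·n.
#1 (-2,-8): internal coord -2 + (-8)·β' = -0.111456; -0.111456 ∉ [-0.8, -0.4) → out
#2 (0,-2): internal coord 0 + (-2)·β' = +0.472136; +0.472136 ∉ [-0.8, -0.4) → out
#3 (7,3): internal coord 7 + (3)·β' = +6.291796; +6.291796 ∉ [-0.8, -0.4) → out
#4 (-3,-6): internal coord -3 + (-6)·β' = -1.583592; -1.583592 ∉ [-0.8, -0.4) → out
#5 (5,-5): internal coord 5 + (-5)·β' = +6.180340; +6.180340 ∉ [-0.8, -0.4) → out
#6 (-1,-2): internal coord -1 + (-2)·β' = -0.527864; -0.527864 ∈ [-0.8, -0.4) → IN Λ
#7 (-5,-6): internal coord -5 + (-6)·β' = -3.583592; -3.583592 ∉ [-0.8, -0.4) → out
#8 (8,1): internal coord 8 + (1)·β' = +7.763932; +7.763932 ∉ [-0.8, -0.4) → out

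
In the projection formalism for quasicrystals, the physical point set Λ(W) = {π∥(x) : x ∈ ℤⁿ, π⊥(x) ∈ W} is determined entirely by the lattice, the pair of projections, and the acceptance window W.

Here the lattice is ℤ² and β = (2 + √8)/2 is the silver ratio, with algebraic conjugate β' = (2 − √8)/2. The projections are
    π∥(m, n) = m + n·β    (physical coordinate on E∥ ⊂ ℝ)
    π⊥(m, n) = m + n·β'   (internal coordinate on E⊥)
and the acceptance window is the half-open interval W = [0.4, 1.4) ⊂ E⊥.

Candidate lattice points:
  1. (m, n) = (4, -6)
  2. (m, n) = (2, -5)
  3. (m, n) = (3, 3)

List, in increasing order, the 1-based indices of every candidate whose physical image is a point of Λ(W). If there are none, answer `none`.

none

Numerically β ≈ 2.414214 and β' = −1/β ≈ -0.414214.
candidate 1: (m,n)=(4,-6) → π∥ = 4-6·β ≈ -10.485281, π⊥ = 4-6·β' ≈ 6.485281 ∉ [0.4, 1.4) ⇒ out
candidate 2: (m,n)=(2,-5) → π∥ = 2-5·β ≈ -10.071068, π⊥ = 2-5·β' ≈ 4.071068 ∉ [0.4, 1.4) ⇒ out
candidate 3: (m,n)=(3,3) → π∥ = 3+3·β ≈ 10.242641, π⊥ = 3+3·β' ≈ 1.757359 ∉ [0.4, 1.4) ⇒ out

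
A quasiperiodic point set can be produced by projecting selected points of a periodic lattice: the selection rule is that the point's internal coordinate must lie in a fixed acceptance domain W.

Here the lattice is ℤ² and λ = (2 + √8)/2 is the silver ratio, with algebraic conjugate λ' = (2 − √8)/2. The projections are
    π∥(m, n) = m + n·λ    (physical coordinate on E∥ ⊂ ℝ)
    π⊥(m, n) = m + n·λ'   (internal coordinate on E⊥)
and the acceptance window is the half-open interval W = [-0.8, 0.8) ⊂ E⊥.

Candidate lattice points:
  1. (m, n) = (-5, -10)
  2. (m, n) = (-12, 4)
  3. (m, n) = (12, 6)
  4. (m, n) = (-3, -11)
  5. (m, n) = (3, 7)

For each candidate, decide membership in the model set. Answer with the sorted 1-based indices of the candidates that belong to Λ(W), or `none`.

Numerically λ ≈ 2.4142 and λ' = −1/λ ≈ -0.4142.
[1] lift (-5,-10): star map gives -0.8579; window check -0.8 ≤ -0.8579 < 0.8 is false → out
[2] lift (-12,4): star map gives -13.6569; window check -0.8 ≤ -13.6569 < 0.8 is false → out
[3] lift (12,6): star map gives 9.5147; window check -0.8 ≤ 9.5147 < 0.8 is false → out
[4] lift (-3,-11): star map gives 1.5563; window check -0.8 ≤ 1.5563 < 0.8 is false → out
[5] lift (3,7): star map gives 0.1005; window check -0.8 ≤ 0.1005 < 0.8 is true → IN Λ

5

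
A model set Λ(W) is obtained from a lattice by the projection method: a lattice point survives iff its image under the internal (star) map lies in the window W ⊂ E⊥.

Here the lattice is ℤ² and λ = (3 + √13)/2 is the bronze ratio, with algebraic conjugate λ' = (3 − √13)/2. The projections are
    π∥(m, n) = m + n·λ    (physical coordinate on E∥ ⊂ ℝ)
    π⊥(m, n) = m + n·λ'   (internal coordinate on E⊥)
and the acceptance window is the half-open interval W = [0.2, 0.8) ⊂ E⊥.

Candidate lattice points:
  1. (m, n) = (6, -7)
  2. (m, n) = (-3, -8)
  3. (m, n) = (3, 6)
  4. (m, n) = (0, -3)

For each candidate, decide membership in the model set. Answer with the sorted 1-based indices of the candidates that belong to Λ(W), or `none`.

none

Numerically λ ≈ 3.302776 and λ' = −1/λ ≈ -0.302776.
[1] lift (6,-7): star map gives 8.119429; window check 0.2 ≤ 8.119429 < 0.8 is false → out
[2] lift (-3,-8): star map gives -0.577795; window check 0.2 ≤ -0.577795 < 0.8 is false → out
[3] lift (3,6): star map gives 1.183346; window check 0.2 ≤ 1.183346 < 0.8 is false → out
[4] lift (0,-3): star map gives 0.908327; window check 0.2 ≤ 0.908327 < 0.8 is false → out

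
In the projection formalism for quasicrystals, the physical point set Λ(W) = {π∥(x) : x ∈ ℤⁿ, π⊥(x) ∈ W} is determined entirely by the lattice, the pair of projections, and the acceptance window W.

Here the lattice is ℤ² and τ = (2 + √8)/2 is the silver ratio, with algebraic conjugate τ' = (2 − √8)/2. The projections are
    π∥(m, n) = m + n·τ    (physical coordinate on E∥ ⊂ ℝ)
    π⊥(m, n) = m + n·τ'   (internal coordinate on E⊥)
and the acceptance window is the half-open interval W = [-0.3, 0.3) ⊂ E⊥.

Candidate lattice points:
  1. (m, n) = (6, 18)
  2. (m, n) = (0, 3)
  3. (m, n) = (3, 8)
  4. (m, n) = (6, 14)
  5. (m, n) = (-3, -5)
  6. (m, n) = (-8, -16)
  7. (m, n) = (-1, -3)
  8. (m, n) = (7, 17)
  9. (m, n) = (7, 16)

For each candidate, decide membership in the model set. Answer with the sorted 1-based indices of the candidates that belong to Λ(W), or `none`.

τ' = (2−√8)/2 ≈ -0.41421.
[1] lift (6,18): star map gives -1.45584; window check -0.3 ≤ -1.45584 < 0.3 is false → out
[2] lift (0,3): star map gives -1.24264; window check -0.3 ≤ -1.24264 < 0.3 is false → out
[3] lift (3,8): star map gives -0.31371; window check -0.3 ≤ -0.31371 < 0.3 is false → out
[4] lift (6,14): star map gives 0.20101; window check -0.3 ≤ 0.20101 < 0.3 is true → IN Λ
[5] lift (-3,-5): star map gives -0.92893; window check -0.3 ≤ -0.92893 < 0.3 is false → out
[6] lift (-8,-16): star map gives -1.37258; window check -0.3 ≤ -1.37258 < 0.3 is false → out
[7] lift (-1,-3): star map gives 0.24264; window check -0.3 ≤ 0.24264 < 0.3 is true → IN Λ
[8] lift (7,17): star map gives -0.04163; window check -0.3 ≤ -0.04163 < 0.3 is true → IN Λ
[9] lift (7,16): star map gives 0.37258; window check -0.3 ≤ 0.37258 < 0.3 is false → out

4, 7, 8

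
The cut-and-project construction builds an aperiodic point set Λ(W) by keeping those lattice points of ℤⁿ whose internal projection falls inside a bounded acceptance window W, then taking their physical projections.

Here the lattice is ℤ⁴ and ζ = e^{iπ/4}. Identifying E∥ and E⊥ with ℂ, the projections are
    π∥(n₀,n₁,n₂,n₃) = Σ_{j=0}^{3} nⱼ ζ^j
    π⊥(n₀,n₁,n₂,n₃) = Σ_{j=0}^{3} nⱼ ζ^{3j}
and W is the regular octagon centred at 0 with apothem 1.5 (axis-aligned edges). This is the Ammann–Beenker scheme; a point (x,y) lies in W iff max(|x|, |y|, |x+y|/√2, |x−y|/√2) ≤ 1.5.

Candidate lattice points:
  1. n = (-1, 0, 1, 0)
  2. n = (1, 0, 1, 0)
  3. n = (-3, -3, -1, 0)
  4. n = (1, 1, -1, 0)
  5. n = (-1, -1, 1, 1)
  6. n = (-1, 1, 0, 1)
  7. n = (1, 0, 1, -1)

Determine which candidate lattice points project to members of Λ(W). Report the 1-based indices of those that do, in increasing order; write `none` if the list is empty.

1, 2, 3, 5

Internal map: ζ^{3j} for j=0..3 gives (1,0), (−√2/2,√2/2), (0,−1), (√2/2,√2/2).
#1 (-1, 0, 1, 0): internal (-1.000000, -1.000000); octagon support 1.414214 vs apothem 1.5 → ∈ W
#2 (1, 0, 1, 0): internal (1.000000, -1.000000); octagon support 1.414214 vs apothem 1.5 → ∈ W
#3 (-3, -3, -1, 0): internal (-0.878680, -1.121320); octagon support 1.414214 vs apothem 1.5 → ∈ W
#4 (1, 1, -1, 0): internal (0.292893, 1.707107); octagon support 1.707107 vs apothem 1.5 → ∉ W
#5 (-1, -1, 1, 1): internal (0.414214, -1.000000); octagon support 1.000000 vs apothem 1.5 → ∈ W
#6 (-1, 1, 0, 1): internal (-1.000000, 1.414214); octagon support 1.707107 vs apothem 1.5 → ∉ W
#7 (1, 0, 1, -1): internal (0.292893, -1.707107); octagon support 1.707107 vs apothem 1.5 → ∉ W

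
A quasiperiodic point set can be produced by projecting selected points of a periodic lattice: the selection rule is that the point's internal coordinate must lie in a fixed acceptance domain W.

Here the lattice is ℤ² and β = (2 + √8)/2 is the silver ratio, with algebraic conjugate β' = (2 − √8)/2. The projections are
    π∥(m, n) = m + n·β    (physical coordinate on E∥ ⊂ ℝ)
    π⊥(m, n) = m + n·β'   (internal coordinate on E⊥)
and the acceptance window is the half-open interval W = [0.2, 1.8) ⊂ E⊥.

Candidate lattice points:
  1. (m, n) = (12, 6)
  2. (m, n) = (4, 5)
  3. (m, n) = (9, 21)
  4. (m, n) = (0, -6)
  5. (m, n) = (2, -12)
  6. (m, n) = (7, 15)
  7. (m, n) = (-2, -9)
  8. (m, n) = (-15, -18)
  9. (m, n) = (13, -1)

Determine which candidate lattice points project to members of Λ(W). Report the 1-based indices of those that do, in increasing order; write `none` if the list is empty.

3, 6, 7

Compute β' = (2−√8)/2 = -0.4142, so π⊥(m,n) = m -0.4142·n.
candidate 1: (m,n)=(12,6) → π∥ = 12+6·β ≈ 26.4853, π⊥ = 12+6·β' ≈ 9.5147 ∉ [0.2, 1.8) ⇒ out
candidate 2: (m,n)=(4,5) → π∥ = 4+5·β ≈ 16.0711, π⊥ = 4+5·β' ≈ 1.9289 ∉ [0.2, 1.8) ⇒ out
candidate 3: (m,n)=(9,21) → π∥ = 9+21·β ≈ 59.6985, π⊥ = 9+21·β' ≈ 0.3015 ∈ [0.2, 1.8) ⇒ IN Λ
candidate 4: (m,n)=(0,-6) → π∥ = 0-6·β ≈ -14.4853, π⊥ = 0-6·β' ≈ 2.4853 ∉ [0.2, 1.8) ⇒ out
candidate 5: (m,n)=(2,-12) → π∥ = 2-12·β ≈ -26.9706, π⊥ = 2-12·β' ≈ 6.9706 ∉ [0.2, 1.8) ⇒ out
candidate 6: (m,n)=(7,15) → π∥ = 7+15·β ≈ 43.2132, π⊥ = 7+15·β' ≈ 0.7868 ∈ [0.2, 1.8) ⇒ IN Λ
candidate 7: (m,n)=(-2,-9) → π∥ = -2-9·β ≈ -23.7279, π⊥ = -2-9·β' ≈ 1.7279 ∈ [0.2, 1.8) ⇒ IN Λ
candidate 8: (m,n)=(-15,-18) → π∥ = -15-18·β ≈ -58.4558, π⊥ = -15-18·β' ≈ -7.5442 ∉ [0.2, 1.8) ⇒ out
candidate 9: (m,n)=(13,-1) → π∥ = 13-1·β ≈ 10.5858, π⊥ = 13-1·β' ≈ 13.4142 ∉ [0.2, 1.8) ⇒ out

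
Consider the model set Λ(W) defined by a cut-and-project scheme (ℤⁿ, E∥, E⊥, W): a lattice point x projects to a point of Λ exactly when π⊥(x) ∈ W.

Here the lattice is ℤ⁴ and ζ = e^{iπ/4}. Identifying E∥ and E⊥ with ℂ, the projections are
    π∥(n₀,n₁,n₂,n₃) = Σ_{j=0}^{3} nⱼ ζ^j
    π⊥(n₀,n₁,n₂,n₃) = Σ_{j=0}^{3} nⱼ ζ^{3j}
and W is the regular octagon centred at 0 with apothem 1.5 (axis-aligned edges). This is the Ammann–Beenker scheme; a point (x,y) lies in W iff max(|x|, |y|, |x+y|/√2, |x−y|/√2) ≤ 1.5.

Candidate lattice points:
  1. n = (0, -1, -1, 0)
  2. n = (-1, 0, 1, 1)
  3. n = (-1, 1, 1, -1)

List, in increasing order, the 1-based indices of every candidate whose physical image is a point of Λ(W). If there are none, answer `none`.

1, 2

With ζ = e^{iπ/4} the internal vectors are ζ^0,ζ^3,ζ^6,ζ^9.
#1 (0, -1, -1, 0): internal (0.707107, 0.292893); octagon support 0.707107 vs apothem 1.5 → ∈ W
#2 (-1, 0, 1, 1): internal (-0.292893, -0.292893); octagon support 0.414214 vs apothem 1.5 → ∈ W
#3 (-1, 1, 1, -1): internal (-2.414214, -1.000000); octagon support 2.414214 vs apothem 1.5 → ∉ W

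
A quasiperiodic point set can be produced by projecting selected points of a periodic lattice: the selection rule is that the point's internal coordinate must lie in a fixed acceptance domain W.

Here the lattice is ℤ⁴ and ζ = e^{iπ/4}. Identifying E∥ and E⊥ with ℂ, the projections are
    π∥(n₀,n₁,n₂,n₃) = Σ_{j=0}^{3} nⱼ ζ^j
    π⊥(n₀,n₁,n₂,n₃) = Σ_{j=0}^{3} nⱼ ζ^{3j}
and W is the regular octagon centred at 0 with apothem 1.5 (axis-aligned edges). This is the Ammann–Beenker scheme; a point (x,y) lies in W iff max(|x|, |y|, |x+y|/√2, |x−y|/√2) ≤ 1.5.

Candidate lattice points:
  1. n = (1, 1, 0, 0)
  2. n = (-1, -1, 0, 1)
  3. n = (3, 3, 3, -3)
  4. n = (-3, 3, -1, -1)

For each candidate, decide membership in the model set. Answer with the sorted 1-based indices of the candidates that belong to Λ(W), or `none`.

1, 2

Internal map: ζ^{3j} for j=0..3 gives (1,0), (−√2/2,√2/2), (0,−1), (√2/2,√2/2).
#1 (1, 1, 0, 0): internal (0.292893, 0.707107); octagon support 0.707107 vs apothem 1.5 → ∈ W
#2 (-1, -1, 0, 1): internal (0.414214, 0.000000); octagon support 0.414214 vs apothem 1.5 → ∈ W
#3 (3, 3, 3, -3): internal (-1.242641, -3.000000); octagon support 3.000000 vs apothem 1.5 → ∉ W
#4 (-3, 3, -1, -1): internal (-5.828427, 2.414214); octagon support 5.828427 vs apothem 1.5 → ∉ W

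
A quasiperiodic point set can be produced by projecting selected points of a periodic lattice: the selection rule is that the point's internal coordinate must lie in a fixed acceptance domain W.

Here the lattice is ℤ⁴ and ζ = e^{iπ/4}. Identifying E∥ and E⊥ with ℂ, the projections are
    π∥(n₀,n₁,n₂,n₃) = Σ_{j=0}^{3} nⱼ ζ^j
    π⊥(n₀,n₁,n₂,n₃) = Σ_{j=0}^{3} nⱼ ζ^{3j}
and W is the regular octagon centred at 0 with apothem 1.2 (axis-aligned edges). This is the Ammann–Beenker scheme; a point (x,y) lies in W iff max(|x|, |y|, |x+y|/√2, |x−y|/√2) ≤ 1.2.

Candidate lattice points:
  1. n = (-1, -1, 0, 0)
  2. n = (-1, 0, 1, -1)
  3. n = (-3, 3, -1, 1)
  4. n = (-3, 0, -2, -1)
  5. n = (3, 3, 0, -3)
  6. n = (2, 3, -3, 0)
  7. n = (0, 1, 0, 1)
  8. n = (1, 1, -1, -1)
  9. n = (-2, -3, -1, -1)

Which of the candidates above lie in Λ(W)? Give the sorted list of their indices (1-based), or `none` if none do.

1, 8

With ζ = e^{iπ/4} the internal vectors are ζ^0,ζ^3,ζ^6,ζ^9.
candidate 1: n = (-1, -1, 0, 0) → π⊥ ≈ (-0.2929, -0.7071); max(|x|,|y|,|x±y|/√2) = 0.7071 ≤ 1.2 ⇒ ∈ W
candidate 2: n = (-1, 0, 1, -1) → π⊥ ≈ (-1.7071, -1.7071); max(|x|,|y|,|x±y|/√2) = 2.4142 > 1.2 ⇒ ∉ W
candidate 3: n = (-3, 3, -1, 1) → π⊥ ≈ (-4.4142, +3.8284); max(|x|,|y|,|x±y|/√2) = 5.8284 > 1.2 ⇒ ∉ W
candidate 4: n = (-3, 0, -2, -1) → π⊥ ≈ (-3.7071, +1.2929); max(|x|,|y|,|x±y|/√2) = 3.7071 > 1.2 ⇒ ∉ W
candidate 5: n = (3, 3, 0, -3) → π⊥ ≈ (-1.2426, +0.0000); max(|x|,|y|,|x±y|/√2) = 1.2426 > 1.2 ⇒ ∉ W
candidate 6: n = (2, 3, -3, 0) → π⊥ ≈ (-0.1213, +5.1213); max(|x|,|y|,|x±y|/√2) = 5.1213 > 1.2 ⇒ ∉ W
candidate 7: n = (0, 1, 0, 1) → π⊥ ≈ (+0.0000, +1.4142); max(|x|,|y|,|x±y|/√2) = 1.4142 > 1.2 ⇒ ∉ W
candidate 8: n = (1, 1, -1, -1) → π⊥ ≈ (-0.4142, +1.0000); max(|x|,|y|,|x±y|/√2) = 1.0000 ≤ 1.2 ⇒ ∈ W
candidate 9: n = (-2, -3, -1, -1) → π⊥ ≈ (-0.5858, -1.8284); max(|x|,|y|,|x±y|/√2) = 1.8284 > 1.2 ⇒ ∉ W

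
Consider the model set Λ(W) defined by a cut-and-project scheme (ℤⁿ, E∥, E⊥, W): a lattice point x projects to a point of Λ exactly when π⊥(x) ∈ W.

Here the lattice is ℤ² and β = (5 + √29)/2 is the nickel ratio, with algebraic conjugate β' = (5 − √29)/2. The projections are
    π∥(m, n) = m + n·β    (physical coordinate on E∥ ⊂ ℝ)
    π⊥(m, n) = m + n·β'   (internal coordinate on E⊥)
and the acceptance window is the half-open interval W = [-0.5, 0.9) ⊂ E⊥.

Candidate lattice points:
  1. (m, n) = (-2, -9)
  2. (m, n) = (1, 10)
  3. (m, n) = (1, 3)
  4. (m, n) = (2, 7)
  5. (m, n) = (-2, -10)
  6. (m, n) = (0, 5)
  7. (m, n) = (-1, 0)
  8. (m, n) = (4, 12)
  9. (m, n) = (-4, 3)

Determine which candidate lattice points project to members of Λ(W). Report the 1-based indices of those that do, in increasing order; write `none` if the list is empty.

β' = (5−√29)/2 ≈ -0.192582.
candidate 1: (m,n)=(-2,-9) → π∥ = -2-9·β ≈ -48.733242, π⊥ = -2-9·β' ≈ -0.266758 ∈ [-0.5, 0.9) ⇒ IN Λ
candidate 2: (m,n)=(1,10) → π∥ = 1+10·β ≈ 52.925824, π⊥ = 1+10·β' ≈ -0.925824 ∉ [-0.5, 0.9) ⇒ out
candidate 3: (m,n)=(1,3) → π∥ = 1+3·β ≈ 16.577747, π⊥ = 1+3·β' ≈ 0.422253 ∈ [-0.5, 0.9) ⇒ IN Λ
candidate 4: (m,n)=(2,7) → π∥ = 2+7·β ≈ 38.348077, π⊥ = 2+7·β' ≈ 0.651923 ∈ [-0.5, 0.9) ⇒ IN Λ
candidate 5: (m,n)=(-2,-10) → π∥ = -2-10·β ≈ -53.925824, π⊥ = -2-10·β' ≈ -0.074176 ∈ [-0.5, 0.9) ⇒ IN Λ
candidate 6: (m,n)=(0,5) → π∥ = 0+5·β ≈ 25.962912, π⊥ = 0+5·β' ≈ -0.962912 ∉ [-0.5, 0.9) ⇒ out
candidate 7: (m,n)=(-1,0) → π∥ = -1+0·β ≈ -1.000000, π⊥ = -1+0·β' ≈ -1.000000 ∉ [-0.5, 0.9) ⇒ out
candidate 8: (m,n)=(4,12) → π∥ = 4+12·β ≈ 66.310989, π⊥ = 4+12·β' ≈ 1.689011 ∉ [-0.5, 0.9) ⇒ out
candidate 9: (m,n)=(-4,3) → π∥ = -4+3·β ≈ 11.577747, π⊥ = -4+3·β' ≈ -4.577747 ∉ [-0.5, 0.9) ⇒ out

1, 3, 4, 5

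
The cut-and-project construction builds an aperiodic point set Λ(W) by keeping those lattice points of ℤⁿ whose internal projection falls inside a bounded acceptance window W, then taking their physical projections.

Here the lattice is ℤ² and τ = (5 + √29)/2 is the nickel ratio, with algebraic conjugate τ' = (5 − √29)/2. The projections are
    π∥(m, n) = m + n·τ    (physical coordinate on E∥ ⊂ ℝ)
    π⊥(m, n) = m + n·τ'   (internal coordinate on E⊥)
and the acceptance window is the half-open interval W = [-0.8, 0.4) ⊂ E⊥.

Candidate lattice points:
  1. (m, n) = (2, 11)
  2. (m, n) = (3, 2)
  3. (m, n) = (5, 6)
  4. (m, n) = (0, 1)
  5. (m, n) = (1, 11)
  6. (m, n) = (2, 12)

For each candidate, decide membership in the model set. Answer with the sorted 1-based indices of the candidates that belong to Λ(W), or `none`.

1, 4, 6

τ' = (5−√29)/2 ≈ -0.1926.
[1] lift (2,11): star map gives -0.1184; window check -0.8 ≤ -0.1184 < 0.4 is true → IN Λ
[2] lift (3,2): star map gives 2.6148; window check -0.8 ≤ 2.6148 < 0.4 is false → out
[3] lift (5,6): star map gives 3.8445; window check -0.8 ≤ 3.8445 < 0.4 is false → out
[4] lift (0,1): star map gives -0.1926; window check -0.8 ≤ -0.1926 < 0.4 is true → IN Λ
[5] lift (1,11): star map gives -1.1184; window check -0.8 ≤ -1.1184 < 0.4 is false → out
[6] lift (2,12): star map gives -0.3110; window check -0.8 ≤ -0.3110 < 0.4 is true → IN Λ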